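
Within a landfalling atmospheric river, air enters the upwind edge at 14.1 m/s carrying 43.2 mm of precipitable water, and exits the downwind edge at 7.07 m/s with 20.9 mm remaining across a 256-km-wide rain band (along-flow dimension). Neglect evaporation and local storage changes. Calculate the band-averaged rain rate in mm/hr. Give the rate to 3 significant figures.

R ≈ 6.49 mm/hr

Column moisture flux per unit crosswind length is F = V × PW.
Inflow: F_in = 14.1 × 43.2 = 609.12 mm·m/s
Outflow: F_out = 7.07 × 20.9 = 147.763 mm·m/s
Steady-state rate R = (F_in − F_out)/L = (609.12 − 147.763) / 256000 m = 1.802e-03 mm/s.
R = 1.802e-03 × 3600 = 6.49 mm/hr.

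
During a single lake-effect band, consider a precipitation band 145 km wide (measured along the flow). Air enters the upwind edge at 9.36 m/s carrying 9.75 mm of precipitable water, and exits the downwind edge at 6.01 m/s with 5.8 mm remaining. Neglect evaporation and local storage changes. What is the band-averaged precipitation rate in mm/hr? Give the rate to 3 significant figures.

Column moisture flux per unit crosswind length is F = V × PW.
Inflow: F_in = 9.36 × 9.75 = 91.26 mm·m/s
Outflow: F_out = 6.01 × 5.8 = 34.858 mm·m/s
Steady-state rate R = (F_in − F_out)/L = (91.26 − 34.858) / 145000 m = 3.890e-04 mm/s.
R = 3.890e-04 × 3600 = 1.40 mm/hr.

R ≈ 1.40 mm/hr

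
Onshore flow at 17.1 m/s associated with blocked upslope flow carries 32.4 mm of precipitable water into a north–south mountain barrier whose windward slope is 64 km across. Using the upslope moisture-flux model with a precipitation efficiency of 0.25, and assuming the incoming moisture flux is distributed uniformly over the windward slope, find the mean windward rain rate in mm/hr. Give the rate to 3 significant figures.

Incoming column moisture flux per unit ridge length: F = V × PW = 17.1 × 32.4 = 554.04 mm·m/s.
Spread over the 64 km slope with efficiency ε = 0.25: R = ε·F/W = 0.25 × 554.04 / 64000 m = 2.164e-03 mm/s.
R = 2.164e-03 × 3600 = 7.79 mm/hr.

R ≈ 7.79 mm/hr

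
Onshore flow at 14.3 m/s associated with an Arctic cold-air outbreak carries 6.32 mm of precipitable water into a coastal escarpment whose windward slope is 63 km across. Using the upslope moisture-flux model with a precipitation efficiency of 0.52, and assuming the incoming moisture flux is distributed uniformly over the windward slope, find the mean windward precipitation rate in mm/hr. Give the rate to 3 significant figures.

Incoming column moisture flux per unit ridge length: F = V × PW = 14.3 × 6.32 = 90.376 mm·m/s.
Spread over the 63 km slope with efficiency ε = 0.52: R = ε·F/W = 0.52 × 90.376 / 63000 m = 7.460e-04 mm/s.
R = 7.460e-04 × 3600 = 2.69 mm/hr.

R ≈ 2.69 mm/hr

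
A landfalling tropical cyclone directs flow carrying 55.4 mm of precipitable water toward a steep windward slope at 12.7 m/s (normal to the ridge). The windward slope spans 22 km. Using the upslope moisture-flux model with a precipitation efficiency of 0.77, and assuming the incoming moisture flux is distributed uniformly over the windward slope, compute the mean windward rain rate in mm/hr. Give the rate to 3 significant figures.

Incoming column moisture flux per unit ridge length: F = V × PW = 12.7 × 55.4 = 703.58 mm·m/s.
Spread over the 22 km slope with efficiency ε = 0.77: R = ε·F/W = 0.77 × 703.58 / 22000 m = 2.463e-02 mm/s.
R = 2.463e-02 × 3600 = 88.7 mm/hr.

R ≈ 88.7 mm/hr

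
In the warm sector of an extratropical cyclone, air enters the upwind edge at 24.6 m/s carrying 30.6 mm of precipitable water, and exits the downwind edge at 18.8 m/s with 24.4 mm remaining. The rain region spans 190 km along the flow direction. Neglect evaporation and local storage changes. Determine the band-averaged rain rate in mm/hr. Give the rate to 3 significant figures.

R ≈ 5.57 mm/hr

Column moisture flux per unit crosswind length is F = V × PW.
Inflow: F_in = 24.6 × 30.6 = 752.76 mm·m/s
Outflow: F_out = 18.8 × 24.4 = 458.72 mm·m/s
Steady-state rate R = (F_in − F_out)/L = (752.76 − 458.72) / 190000 m = 1.548e-03 mm/s.
R = 1.548e-03 × 3600 = 5.57 mm/hr.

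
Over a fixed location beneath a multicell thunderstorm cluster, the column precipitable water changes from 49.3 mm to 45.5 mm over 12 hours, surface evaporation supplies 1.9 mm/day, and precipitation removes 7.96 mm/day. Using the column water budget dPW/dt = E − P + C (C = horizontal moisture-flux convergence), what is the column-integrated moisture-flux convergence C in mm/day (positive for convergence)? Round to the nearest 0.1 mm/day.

dPW/dt = (45.5 − 49.3) mm / (12/24 day) = -7.600 mm/day.
C = dPW/dt − E + P = (-7.600) − 1.9 + 7.96 = -1.5 mm/day.

C ≈ -1.5 mm/day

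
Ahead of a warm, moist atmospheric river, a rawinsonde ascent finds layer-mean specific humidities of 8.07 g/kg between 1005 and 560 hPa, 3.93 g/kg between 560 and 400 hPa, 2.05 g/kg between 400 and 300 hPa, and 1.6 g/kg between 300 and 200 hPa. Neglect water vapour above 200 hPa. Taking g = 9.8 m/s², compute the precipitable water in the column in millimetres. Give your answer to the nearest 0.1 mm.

PW ≈ 46.8 mm

Precipitable water is the column-integrated vapour mass per unit area: PW = (1/g) Σ q̄ Δp, with q in kg/kg and Δp in Pa (1 kg/m² of water = 1 mm).
Layer 1005–560 hPa: Δp = 445 hPa = 44500 Pa, q̄ = 0.00807 kg/kg → 0.00807 × 44500 / 9.8 = 36.64 mm
Layer 560–400 hPa: Δp = 160 hPa = 16000 Pa, q̄ = 0.00393 kg/kg → 0.00393 × 16000 / 9.8 = 6.42 mm
Layer 400–300 hPa: Δp = 100 hPa = 10000 Pa, q̄ = 0.00205 kg/kg → 0.00205 × 10000 / 9.8 = 2.09 mm
Layer 300–200 hPa: Δp = 100 hPa = 10000 Pa, q̄ = 0.0016 kg/kg → 0.0016 × 10000 / 9.8 = 1.63 mm
PW = 36.64 + 6.42 + 2.09 + 1.63 = 46.78 ≈ 46.8 mm.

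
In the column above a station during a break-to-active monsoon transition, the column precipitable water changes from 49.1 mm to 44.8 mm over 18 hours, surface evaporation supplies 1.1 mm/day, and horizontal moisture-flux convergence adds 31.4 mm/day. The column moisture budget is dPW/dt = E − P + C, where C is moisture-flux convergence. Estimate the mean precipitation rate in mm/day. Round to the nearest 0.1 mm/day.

P ≈ 38.2 mm/day

dPW/dt = (44.8 − 49.1) mm / (18/24 day) = -5.733 mm/day.
P = E + C − dPW/dt = 1.1 + (31.4) − (-5.733) = 38.2 mm/day.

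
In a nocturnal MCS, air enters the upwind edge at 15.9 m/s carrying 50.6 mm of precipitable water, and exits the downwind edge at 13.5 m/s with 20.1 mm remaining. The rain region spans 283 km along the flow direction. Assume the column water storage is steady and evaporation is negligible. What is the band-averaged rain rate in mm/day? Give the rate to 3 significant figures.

Column moisture flux per unit crosswind length is F = V × PW.
Inflow: F_in = 15.9 × 50.6 = 804.54 mm·m/s
Outflow: F_out = 13.5 × 20.1 = 271.35 mm·m/s
Steady-state rate R = (F_in − F_out)/L = (804.54 − 271.35) / 283000 m = 1.884e-03 mm/s.
R = 1.884e-03 × 3600 × 24 = 163 mm/day.

R ≈ 163 mm/day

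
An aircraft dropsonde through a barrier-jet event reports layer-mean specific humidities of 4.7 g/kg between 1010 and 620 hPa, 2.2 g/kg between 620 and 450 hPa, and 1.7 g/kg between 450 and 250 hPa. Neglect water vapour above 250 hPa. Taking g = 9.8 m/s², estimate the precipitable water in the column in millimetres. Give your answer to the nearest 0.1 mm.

Precipitable water is the column-integrated vapour mass per unit area: PW = (1/g) Σ q̄ Δp, with q in kg/kg and Δp in Pa (1 kg/m² of water = 1 mm).
Layer 1010–620 hPa: Δp = 390 hPa = 39000 Pa, q̄ = 0.0047 kg/kg → 0.0047 × 39000 / 9.8 = 18.70 mm
Layer 620–450 hPa: Δp = 170 hPa = 17000 Pa, q̄ = 0.0022 kg/kg → 0.0022 × 17000 / 9.8 = 3.82 mm
Layer 450–250 hPa: Δp = 200 hPa = 20000 Pa, q̄ = 0.0017 kg/kg → 0.0017 × 20000 / 9.8 = 3.47 mm
PW = 18.70 + 3.82 + 3.47 = 25.99 ≈ 26.0 mm.

PW ≈ 26.0 mm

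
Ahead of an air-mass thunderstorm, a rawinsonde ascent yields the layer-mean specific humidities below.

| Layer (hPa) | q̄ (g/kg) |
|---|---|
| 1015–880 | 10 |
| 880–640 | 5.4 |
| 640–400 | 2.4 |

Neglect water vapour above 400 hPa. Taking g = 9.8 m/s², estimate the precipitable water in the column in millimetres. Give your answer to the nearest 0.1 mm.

PW ≈ 32.9 mm

Precipitable water is the column-integrated vapour mass per unit area: PW = (1/g) Σ q̄ Δp, with q in kg/kg and Δp in Pa (1 kg/m² of water = 1 mm).
Layer 1015–880 hPa: Δp = 135 hPa = 13500 Pa, q̄ = 0.01 kg/kg → 0.01 × 13500 / 9.8 = 13.78 mm
Layer 880–640 hPa: Δp = 240 hPa = 24000 Pa, q̄ = 0.0054 kg/kg → 0.0054 × 24000 / 9.8 = 13.22 mm
Layer 640–400 hPa: Δp = 240 hPa = 24000 Pa, q̄ = 0.0024 kg/kg → 0.0024 × 24000 / 9.8 = 5.88 mm
PW = 13.78 + 13.22 + 5.88 = 32.88 ≈ 32.9 mm.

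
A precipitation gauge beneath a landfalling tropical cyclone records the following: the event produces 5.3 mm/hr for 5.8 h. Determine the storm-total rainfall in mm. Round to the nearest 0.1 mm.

total ≈ 30.7 mm

Total = Σ Rᵢ Δtᵢ = 5.3 × 5.8
      = 30.74 = 30.7 mm.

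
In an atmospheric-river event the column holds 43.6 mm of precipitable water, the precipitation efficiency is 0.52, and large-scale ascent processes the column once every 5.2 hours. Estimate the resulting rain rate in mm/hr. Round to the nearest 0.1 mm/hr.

R ≈ 4.4 mm/hr

Each overturning extracts ε × PW = 0.52 × 43.6 = 22.672 mm.
Rate = ε·PW / τ = 22.672 / 5.2 h = 4.4 mm/hr.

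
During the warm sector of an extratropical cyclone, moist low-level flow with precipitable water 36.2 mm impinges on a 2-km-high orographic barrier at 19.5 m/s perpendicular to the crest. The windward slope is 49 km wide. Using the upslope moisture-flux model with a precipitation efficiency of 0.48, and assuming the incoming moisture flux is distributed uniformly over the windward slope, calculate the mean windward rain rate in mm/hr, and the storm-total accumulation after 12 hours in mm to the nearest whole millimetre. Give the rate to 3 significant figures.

R ≈ 24.9 mm/hr; total ≈ 299 mm

Incoming column moisture flux per unit ridge length: F = V × PW = 19.5 × 36.2 = 705.9 mm·m/s.
Spread over the 49 km slope with efficiency ε = 0.48: R = ε·F/W = 0.48 × 705.9 / 49000 m = 6.915e-03 mm/s.
R = 6.915e-03 × 3600 = 24.9 mm/hr.
Over 12 h: total = 24.9 × 12 = 298.8 ≈ 299 mm.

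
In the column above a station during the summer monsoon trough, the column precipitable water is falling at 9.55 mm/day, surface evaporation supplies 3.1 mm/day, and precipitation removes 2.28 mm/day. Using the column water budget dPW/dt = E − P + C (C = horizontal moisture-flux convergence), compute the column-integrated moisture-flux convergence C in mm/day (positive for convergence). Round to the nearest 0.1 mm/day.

dPW/dt = -9.55 mm/day.
C = dPW/dt − E + P = (-9.55) − 3.1 + 2.28 = -10.4 mm/day.

C ≈ -10.4 mm/day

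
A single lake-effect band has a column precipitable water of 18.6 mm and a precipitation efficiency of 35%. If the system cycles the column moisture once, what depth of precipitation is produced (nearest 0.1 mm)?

precipitation ≈ 6.5 mm

Precipitation = ε × PW = 0.35 × 18.6 = 6.5 mm.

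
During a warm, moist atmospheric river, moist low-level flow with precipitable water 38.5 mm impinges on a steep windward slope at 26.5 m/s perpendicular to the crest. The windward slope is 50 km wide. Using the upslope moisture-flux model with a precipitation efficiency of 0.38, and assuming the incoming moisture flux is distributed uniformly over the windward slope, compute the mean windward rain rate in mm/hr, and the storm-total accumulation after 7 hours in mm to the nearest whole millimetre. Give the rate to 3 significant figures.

R ≈ 27.9 mm/hr; total ≈ 195 mm

Incoming column moisture flux per unit ridge length: F = V × PW = 26.5 × 38.5 = 1020.25 mm·m/s.
Spread over the 50 km slope with efficiency ε = 0.38: R = ε·F/W = 0.38 × 1020.25 / 50000 m = 7.754e-03 mm/s.
R = 7.754e-03 × 3600 = 27.9 mm/hr.
Over 7 h: total = 27.9 × 7 = 195.3 ≈ 195 mm.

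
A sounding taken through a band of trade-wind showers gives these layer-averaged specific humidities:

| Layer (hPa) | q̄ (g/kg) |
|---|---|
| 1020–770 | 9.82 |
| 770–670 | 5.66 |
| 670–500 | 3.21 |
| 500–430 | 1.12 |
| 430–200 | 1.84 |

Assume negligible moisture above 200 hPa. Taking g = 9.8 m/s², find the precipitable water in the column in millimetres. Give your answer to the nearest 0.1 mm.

PW ≈ 41.5 mm

Precipitable water is the column-integrated vapour mass per unit area: PW = (1/g) Σ q̄ Δp, with q in kg/kg and Δp in Pa (1 kg/m² of water = 1 mm).
Layer 1020–770 hPa: Δp = 250 hPa = 25000 Pa, q̄ = 0.00982 kg/kg → 0.00982 × 25000 / 9.8 = 25.05 mm
Layer 770–670 hPa: Δp = 100 hPa = 10000 Pa, q̄ = 0.00566 kg/kg → 0.00566 × 10000 / 9.8 = 5.78 mm
Layer 670–500 hPa: Δp = 170 hPa = 17000 Pa, q̄ = 0.00321 kg/kg → 0.00321 × 17000 / 9.8 = 5.57 mm
Layer 500–430 hPa: Δp = 70 hPa = 7000 Pa, q̄ = 0.00112 kg/kg → 0.00112 × 7000 / 9.8 = 0.80 mm
Layer 430–200 hPa: Δp = 230 hPa = 23000 Pa, q̄ = 0.00184 kg/kg → 0.00184 × 23000 / 9.8 = 4.32 mm
PW = 25.05 + 5.78 + 5.57 + 0.80 + 4.32 = 41.52 ≈ 41.5 mm.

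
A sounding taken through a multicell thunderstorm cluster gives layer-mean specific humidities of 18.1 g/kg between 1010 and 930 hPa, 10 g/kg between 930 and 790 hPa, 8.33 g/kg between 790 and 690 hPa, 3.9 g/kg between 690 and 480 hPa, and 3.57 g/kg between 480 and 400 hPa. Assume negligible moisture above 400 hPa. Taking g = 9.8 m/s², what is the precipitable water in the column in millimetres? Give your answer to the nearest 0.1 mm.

Precipitable water is the column-integrated vapour mass per unit area: PW = (1/g) Σ q̄ Δp, with q in kg/kg and Δp in Pa (1 kg/m² of water = 1 mm).
Layer 1010–930 hPa: Δp = 80 hPa = 8000 Pa, q̄ = 0.0181 kg/kg → 0.0181 × 8000 / 9.8 = 14.78 mm
Layer 930–790 hPa: Δp = 140 hPa = 14000 Pa, q̄ = 0.01 kg/kg → 0.01 × 14000 / 9.8 = 14.29 mm
Layer 790–690 hPa: Δp = 100 hPa = 10000 Pa, q̄ = 0.00833 kg/kg → 0.00833 × 10000 / 9.8 = 8.50 mm
Layer 690–480 hPa: Δp = 210 hPa = 21000 Pa, q̄ = 0.0039 kg/kg → 0.0039 × 21000 / 9.8 = 8.36 mm
Layer 480–400 hPa: Δp = 80 hPa = 8000 Pa, q̄ = 0.00357 kg/kg → 0.00357 × 8000 / 9.8 = 2.91 mm
PW = 14.78 + 14.29 + 8.50 + 8.36 + 2.91 = 48.84 ≈ 48.8 mm.

PW ≈ 48.8 mm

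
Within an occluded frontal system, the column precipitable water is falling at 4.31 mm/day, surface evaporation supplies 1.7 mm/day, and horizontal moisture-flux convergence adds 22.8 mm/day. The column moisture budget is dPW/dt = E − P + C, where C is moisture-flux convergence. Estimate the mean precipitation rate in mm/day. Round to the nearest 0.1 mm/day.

dPW/dt = -4.31 mm/day.
P = E + C − dPW/dt = 1.7 + (22.8) − (-4.31) = 28.8 mm/day.

P ≈ 28.8 mm/day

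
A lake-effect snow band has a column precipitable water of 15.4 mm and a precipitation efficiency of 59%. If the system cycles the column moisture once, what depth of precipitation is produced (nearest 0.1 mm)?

Precipitation = ε × PW = 0.59 × 15.4 = 9.1 mm.

precipitation ≈ 9.1 mm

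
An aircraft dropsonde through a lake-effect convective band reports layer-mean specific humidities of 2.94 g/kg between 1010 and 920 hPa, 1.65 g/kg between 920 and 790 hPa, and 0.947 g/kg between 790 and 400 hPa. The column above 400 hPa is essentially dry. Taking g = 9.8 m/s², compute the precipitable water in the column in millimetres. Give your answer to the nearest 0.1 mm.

Precipitable water is the column-integrated vapour mass per unit area: PW = (1/g) Σ q̄ Δp, with q in kg/kg and Δp in Pa (1 kg/m² of water = 1 mm).
Layer 1010–920 hPa: Δp = 90 hPa = 9000 Pa, q̄ = 0.00294 kg/kg → 0.00294 × 9000 / 9.8 = 2.70 mm
Layer 920–790 hPa: Δp = 130 hPa = 13000 Pa, q̄ = 0.00165 kg/kg → 0.00165 × 13000 / 9.8 = 2.19 mm
Layer 790–400 hPa: Δp = 390 hPa = 39000 Pa, q̄ = 0.000947 kg/kg → 0.000947 × 39000 / 9.8 = 3.77 mm
PW = 2.70 + 2.19 + 3.77 = 8.66 ≈ 8.7 mm.

PW ≈ 8.7 mm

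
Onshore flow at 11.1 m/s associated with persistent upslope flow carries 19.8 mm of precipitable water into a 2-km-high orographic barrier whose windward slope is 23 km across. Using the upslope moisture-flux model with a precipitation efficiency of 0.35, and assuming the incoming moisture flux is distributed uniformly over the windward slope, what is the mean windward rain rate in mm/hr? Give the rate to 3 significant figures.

R ≈ 12.0 mm/hr

Incoming column moisture flux per unit ridge length: F = V × PW = 11.1 × 19.8 = 219.78 mm·m/s.
Spread over the 23 km slope with efficiency ε = 0.35: R = ε·F/W = 0.35 × 219.78 / 23000 m = 3.344e-03 mm/s.
R = 3.344e-03 × 3600 = 12.0 mm/hr.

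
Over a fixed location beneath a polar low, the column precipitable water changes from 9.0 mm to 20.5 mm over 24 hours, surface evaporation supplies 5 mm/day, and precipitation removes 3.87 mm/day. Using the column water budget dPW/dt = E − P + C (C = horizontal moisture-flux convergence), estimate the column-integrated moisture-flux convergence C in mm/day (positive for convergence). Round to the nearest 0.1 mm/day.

C ≈ 10.4 mm/day

dPW/dt = (20.5 − 9.0) mm / (24/24 day) = +11.500 mm/day.
C = dPW/dt − E + P = (+11.500) − 5 + 3.87 = 10.4 mm/day.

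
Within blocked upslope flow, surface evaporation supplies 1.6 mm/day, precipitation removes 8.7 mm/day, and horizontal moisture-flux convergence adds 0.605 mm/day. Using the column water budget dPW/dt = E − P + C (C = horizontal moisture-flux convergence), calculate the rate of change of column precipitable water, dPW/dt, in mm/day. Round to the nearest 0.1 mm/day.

dPW/dt = E − P + C = 1.6 − 8.7 + (0.605) = -6.5 mm/day.

dPW/dt ≈ -6.5 mm/day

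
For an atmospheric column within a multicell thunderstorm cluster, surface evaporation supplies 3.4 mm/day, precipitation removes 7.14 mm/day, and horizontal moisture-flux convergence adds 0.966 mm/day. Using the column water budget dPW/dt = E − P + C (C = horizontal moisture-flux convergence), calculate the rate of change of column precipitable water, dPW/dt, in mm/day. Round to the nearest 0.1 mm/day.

dPW/dt = E − P + C = 3.4 − 7.14 + (0.966) = -2.8 mm/day.

dPW/dt ≈ -2.8 mm/day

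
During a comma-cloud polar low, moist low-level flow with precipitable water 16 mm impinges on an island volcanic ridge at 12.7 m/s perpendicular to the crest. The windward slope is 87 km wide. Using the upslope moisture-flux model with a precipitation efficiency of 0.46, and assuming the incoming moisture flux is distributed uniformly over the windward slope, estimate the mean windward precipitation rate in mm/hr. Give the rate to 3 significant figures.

R ≈ 3.87 mm/hr

Incoming column moisture flux per unit ridge length: F = V × PW = 12.7 × 16 = 203.2 mm·m/s.
Spread over the 87 km slope with efficiency ε = 0.46: R = ε·F/W = 0.46 × 203.2 / 87000 m = 1.074e-03 mm/s.
R = 1.074e-03 × 3600 = 3.87 mm/hr.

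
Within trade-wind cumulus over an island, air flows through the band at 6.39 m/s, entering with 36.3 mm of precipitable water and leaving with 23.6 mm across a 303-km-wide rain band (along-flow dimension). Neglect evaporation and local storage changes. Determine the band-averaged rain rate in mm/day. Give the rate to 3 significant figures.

R ≈ 23.1 mm/day

Column moisture flux per unit crosswind length is F = V × PW.
Inflow: F_in = 6.39 × 36.3 = 231.957 mm·m/s
Outflow: F_out = 6.39 × 23.6 = 150.804 mm·m/s
Steady-state rate R = (F_in − F_out)/L = (231.957 − 150.804) / 303000 m = 2.678e-04 mm/s.
R = 2.678e-04 × 3600 × 24 = 23.1 mm/day.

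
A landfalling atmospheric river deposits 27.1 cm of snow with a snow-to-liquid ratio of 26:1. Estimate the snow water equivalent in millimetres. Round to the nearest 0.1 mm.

SWE ≈ 10.4 mm

SWE = snow depth / ratio = 27.1 cm / 26 = 1.042 cm = 10.4 mm.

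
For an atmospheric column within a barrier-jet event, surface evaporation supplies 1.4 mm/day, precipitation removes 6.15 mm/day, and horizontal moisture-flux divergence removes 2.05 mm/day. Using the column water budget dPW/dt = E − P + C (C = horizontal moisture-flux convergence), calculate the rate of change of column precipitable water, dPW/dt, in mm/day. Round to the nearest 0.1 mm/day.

dPW/dt ≈ -6.8 mm/day

dPW/dt = E − P + C = 1.4 − 6.15 + (-2.05) = -6.8 mm/day.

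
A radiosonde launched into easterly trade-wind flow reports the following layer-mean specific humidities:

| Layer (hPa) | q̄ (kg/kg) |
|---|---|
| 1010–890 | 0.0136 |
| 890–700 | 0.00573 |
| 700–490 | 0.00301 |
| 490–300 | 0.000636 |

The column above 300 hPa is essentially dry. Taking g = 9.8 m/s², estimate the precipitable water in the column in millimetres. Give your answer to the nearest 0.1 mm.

Precipitable water is the column-integrated vapour mass per unit area: PW = (1/g) Σ q̄ Δp, with q in kg/kg and Δp in Pa (1 kg/m² of water = 1 mm).
Layer 1010–890 hPa: Δp = 120 hPa = 12000 Pa, q̄ = 0.0136 kg/kg → 0.0136 × 12000 / 9.8 = 16.65 mm
Layer 890–700 hPa: Δp = 190 hPa = 19000 Pa, q̄ = 0.00573 kg/kg → 0.00573 × 19000 / 9.8 = 11.11 mm
Layer 700–490 hPa: Δp = 210 hPa = 21000 Pa, q̄ = 0.00301 kg/kg → 0.00301 × 21000 / 9.8 = 6.45 mm
Layer 490–300 hPa: Δp = 190 hPa = 19000 Pa, q̄ = 0.000636 kg/kg → 0.000636 × 19000 / 9.8 = 1.23 mm
PW = 16.65 + 11.11 + 6.45 + 1.23 = 35.44 ≈ 35.4 mm.

PW ≈ 35.4 mm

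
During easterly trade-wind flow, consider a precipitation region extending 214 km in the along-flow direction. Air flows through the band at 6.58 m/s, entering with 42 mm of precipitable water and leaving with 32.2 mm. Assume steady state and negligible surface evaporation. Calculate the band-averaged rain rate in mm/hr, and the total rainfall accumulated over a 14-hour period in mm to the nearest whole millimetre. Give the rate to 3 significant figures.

Column moisture flux per unit crosswind length is F = V × PW.
Inflow: F_in = 6.58 × 42 = 276.36 mm·m/s
Outflow: F_out = 6.58 × 32.2 = 211.876 mm·m/s
Steady-state rate R = (F_in − F_out)/L = (276.36 − 211.876) / 214000 m = 3.013e-04 mm/s.
R = 3.013e-04 × 3600 = 1.08 mm/hr.
Over 14 h: total = 1.08 × 14 = 15.12 ≈ 15 mm.

R ≈ 1.08 mm/hr; total ≈ 15 mm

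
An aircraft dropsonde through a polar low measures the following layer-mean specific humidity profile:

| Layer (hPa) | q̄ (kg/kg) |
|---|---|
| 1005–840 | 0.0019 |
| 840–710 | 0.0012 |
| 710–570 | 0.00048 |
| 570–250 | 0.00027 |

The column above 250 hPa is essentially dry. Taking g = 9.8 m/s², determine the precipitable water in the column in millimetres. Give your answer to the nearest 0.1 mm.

PW ≈ 6.4 mm

Precipitable water is the column-integrated vapour mass per unit area: PW = (1/g) Σ q̄ Δp, with q in kg/kg and Δp in Pa (1 kg/m² of water = 1 mm).
Layer 1005–840 hPa: Δp = 165 hPa = 16500 Pa, q̄ = 0.0019 kg/kg → 0.0019 × 16500 / 9.8 = 3.20 mm
Layer 840–710 hPa: Δp = 130 hPa = 13000 Pa, q̄ = 0.0012 kg/kg → 0.0012 × 13000 / 9.8 = 1.59 mm
Layer 710–570 hPa: Δp = 140 hPa = 14000 Pa, q̄ = 0.00048 kg/kg → 0.00048 × 14000 / 9.8 = 0.69 mm
Layer 570–250 hPa: Δp = 320 hPa = 32000 Pa, q̄ = 0.00027 kg/kg → 0.00027 × 32000 / 9.8 = 0.88 mm
PW = 3.20 + 1.59 + 0.69 + 0.88 = 6.36 ≈ 6.4 mm.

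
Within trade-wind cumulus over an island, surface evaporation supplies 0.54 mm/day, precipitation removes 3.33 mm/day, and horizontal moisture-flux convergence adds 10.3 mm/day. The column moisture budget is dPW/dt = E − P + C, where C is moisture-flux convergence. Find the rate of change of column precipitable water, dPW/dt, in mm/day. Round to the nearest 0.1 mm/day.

dPW/dt = E − P + C = 0.54 − 3.33 + (10.3) = 7.5 mm/day.

dPW/dt ≈ 7.5 mm/day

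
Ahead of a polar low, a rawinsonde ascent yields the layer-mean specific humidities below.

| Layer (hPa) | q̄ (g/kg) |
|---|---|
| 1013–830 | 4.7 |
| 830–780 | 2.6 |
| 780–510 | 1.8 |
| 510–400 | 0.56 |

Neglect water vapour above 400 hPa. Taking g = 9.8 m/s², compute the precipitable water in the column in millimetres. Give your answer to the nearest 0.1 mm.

Precipitable water is the column-integrated vapour mass per unit area: PW = (1/g) Σ q̄ Δp, with q in kg/kg and Δp in Pa (1 kg/m² of water = 1 mm).
Layer 1013–830 hPa: Δp = 183 hPa = 18300 Pa, q̄ = 0.0047 kg/kg → 0.0047 × 18300 / 9.8 = 8.78 mm
Layer 830–780 hPa: Δp = 50 hPa = 5000 Pa, q̄ = 0.0026 kg/kg → 0.0026 × 5000 / 9.8 = 1.33 mm
Layer 780–510 hPa: Δp = 270 hPa = 27000 Pa, q̄ = 0.0018 kg/kg → 0.0018 × 27000 / 9.8 = 4.96 mm
Layer 510–400 hPa: Δp = 110 hPa = 11000 Pa, q̄ = 0.00056 kg/kg → 0.00056 × 11000 / 9.8 = 0.63 mm
PW = 8.78 + 1.33 + 4.96 + 0.63 = 15.70 ≈ 15.7 mm.

PW ≈ 15.7 mm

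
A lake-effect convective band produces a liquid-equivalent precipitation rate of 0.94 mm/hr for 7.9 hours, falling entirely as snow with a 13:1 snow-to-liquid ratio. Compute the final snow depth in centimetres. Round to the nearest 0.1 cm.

Liquid-equivalent depth = 0.94 × 7.9 = 7.426 mm.
Snow depth = 7.426 mm × 13 = 96.538 mm = 9.7 cm.

snow depth ≈ 9.7 cm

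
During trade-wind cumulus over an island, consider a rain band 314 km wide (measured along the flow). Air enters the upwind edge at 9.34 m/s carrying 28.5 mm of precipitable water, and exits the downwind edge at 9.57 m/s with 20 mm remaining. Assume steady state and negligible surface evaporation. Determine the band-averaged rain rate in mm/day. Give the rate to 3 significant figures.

R ≈ 20.6 mm/day

Column moisture flux per unit crosswind length is F = V × PW.
Inflow: F_in = 9.34 × 28.5 = 266.19 mm·m/s
Outflow: F_out = 9.57 × 20 = 191.4 mm·m/s
Steady-state rate R = (F_in − F_out)/L = (266.19 − 191.4) / 314000 m = 2.382e-04 mm/s.
R = 2.382e-04 × 3600 × 24 = 20.6 mm/day.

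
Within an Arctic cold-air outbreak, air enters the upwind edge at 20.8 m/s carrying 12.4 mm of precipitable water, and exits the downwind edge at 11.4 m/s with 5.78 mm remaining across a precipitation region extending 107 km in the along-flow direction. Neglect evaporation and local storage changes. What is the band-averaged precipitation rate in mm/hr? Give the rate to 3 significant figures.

R ≈ 6.46 mm/hr

Column moisture flux per unit crosswind length is F = V × PW.
Inflow: F_in = 20.8 × 12.4 = 257.92 mm·m/s
Outflow: F_out = 11.4 × 5.78 = 65.892 mm·m/s
Steady-state rate R = (F_in − F_out)/L = (257.92 − 65.892) / 107000 m = 1.795e-03 mm/s.
R = 1.795e-03 × 3600 = 6.46 mm/hr.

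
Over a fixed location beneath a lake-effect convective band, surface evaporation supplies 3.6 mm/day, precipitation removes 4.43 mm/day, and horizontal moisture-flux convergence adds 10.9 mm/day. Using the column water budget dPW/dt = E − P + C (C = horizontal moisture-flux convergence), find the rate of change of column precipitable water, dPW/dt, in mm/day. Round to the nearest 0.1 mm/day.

dPW/dt ≈ 10.1 mm/day

dPW/dt = E − P + C = 3.6 − 4.43 + (10.9) = 10.1 mm/day.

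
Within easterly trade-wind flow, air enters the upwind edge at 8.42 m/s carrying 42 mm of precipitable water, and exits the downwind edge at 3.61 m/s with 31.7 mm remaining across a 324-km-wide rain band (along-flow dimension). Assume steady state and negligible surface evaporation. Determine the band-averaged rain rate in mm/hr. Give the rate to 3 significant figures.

R ≈ 2.66 mm/hr

Column moisture flux per unit crosswind length is F = V × PW.
Inflow: F_in = 8.42 × 42 = 353.64 mm·m/s
Outflow: F_out = 3.61 × 31.7 = 114.437 mm·m/s
Steady-state rate R = (F_in − F_out)/L = (353.64 − 114.437) / 324000 m = 7.383e-04 mm/s.
R = 7.383e-04 × 3600 = 2.66 mm/hr.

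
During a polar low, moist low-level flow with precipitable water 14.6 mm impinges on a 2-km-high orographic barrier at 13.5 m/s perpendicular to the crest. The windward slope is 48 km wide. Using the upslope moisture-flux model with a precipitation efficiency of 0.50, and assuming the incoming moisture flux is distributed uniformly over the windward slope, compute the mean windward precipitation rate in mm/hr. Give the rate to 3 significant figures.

Incoming column moisture flux per unit ridge length: F = V × PW = 13.5 × 14.6 = 197.1 mm·m/s.
Spread over the 48 km slope with efficiency ε = 0.50: R = ε·F/W = 0.50 × 197.1 / 48000 m = 2.053e-03 mm/s.
R = 2.053e-03 × 3600 = 7.39 mm/hr.

R ≈ 7.39 mm/hr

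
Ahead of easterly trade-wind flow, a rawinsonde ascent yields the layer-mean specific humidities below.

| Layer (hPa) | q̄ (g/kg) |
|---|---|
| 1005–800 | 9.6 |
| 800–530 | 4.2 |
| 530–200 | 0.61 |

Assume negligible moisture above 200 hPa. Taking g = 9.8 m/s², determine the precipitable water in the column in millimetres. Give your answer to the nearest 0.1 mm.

PW ≈ 33.7 mm

Precipitable water is the column-integrated vapour mass per unit area: PW = (1/g) Σ q̄ Δp, with q in kg/kg and Δp in Pa (1 kg/m² of water = 1 mm).
Layer 1005–800 hPa: Δp = 205 hPa = 20500 Pa, q̄ = 0.0096 kg/kg → 0.0096 × 20500 / 9.8 = 20.08 mm
Layer 800–530 hPa: Δp = 270 hPa = 27000 Pa, q̄ = 0.0042 kg/kg → 0.0042 × 27000 / 9.8 = 11.57 mm
Layer 530–200 hPa: Δp = 330 hPa = 33000 Pa, q̄ = 0.00061 kg/kg → 0.00061 × 33000 / 9.8 = 2.05 mm
PW = 20.08 + 11.57 + 2.05 = 33.70 ≈ 33.7 mm.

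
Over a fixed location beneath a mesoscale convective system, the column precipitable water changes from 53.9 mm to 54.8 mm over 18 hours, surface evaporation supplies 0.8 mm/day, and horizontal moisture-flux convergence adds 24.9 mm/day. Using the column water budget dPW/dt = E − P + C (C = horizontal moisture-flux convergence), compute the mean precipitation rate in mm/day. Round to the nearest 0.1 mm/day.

dPW/dt = (54.8 − 53.9) mm / (18/24 day) = +1.200 mm/day.
P = E + C − dPW/dt = 0.8 + (24.9) − (+1.200) = 24.5 mm/day.

P ≈ 24.5 mm/day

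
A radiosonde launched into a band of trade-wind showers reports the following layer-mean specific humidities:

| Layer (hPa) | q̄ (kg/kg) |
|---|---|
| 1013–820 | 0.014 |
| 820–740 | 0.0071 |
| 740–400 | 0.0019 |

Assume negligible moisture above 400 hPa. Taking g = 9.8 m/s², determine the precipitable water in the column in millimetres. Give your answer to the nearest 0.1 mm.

PW ≈ 40.0 mm

Precipitable water is the column-integrated vapour mass per unit area: PW = (1/g) Σ q̄ Δp, with q in kg/kg and Δp in Pa (1 kg/m² of water = 1 mm).
Layer 1013–820 hPa: Δp = 193 hPa = 19300 Pa, q̄ = 0.014 kg/kg → 0.014 × 19300 / 9.8 = 27.57 mm
Layer 820–740 hPa: Δp = 80 hPa = 8000 Pa, q̄ = 0.0071 kg/kg → 0.0071 × 8000 / 9.8 = 5.80 mm
Layer 740–400 hPa: Δp = 340 hPa = 34000 Pa, q̄ = 0.0019 kg/kg → 0.0019 × 34000 / 9.8 = 6.59 mm
PW = 27.57 + 5.80 + 6.59 = 39.96 ≈ 40.0 mm.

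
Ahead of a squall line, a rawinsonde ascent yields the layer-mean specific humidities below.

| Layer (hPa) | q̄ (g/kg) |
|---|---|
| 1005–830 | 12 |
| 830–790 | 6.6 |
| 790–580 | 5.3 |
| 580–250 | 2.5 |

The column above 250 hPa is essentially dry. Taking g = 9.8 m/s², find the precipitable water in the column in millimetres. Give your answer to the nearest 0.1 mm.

Precipitable water is the column-integrated vapour mass per unit area: PW = (1/g) Σ q̄ Δp, with q in kg/kg and Δp in Pa (1 kg/m² of water = 1 mm).
Layer 1005–830 hPa: Δp = 175 hPa = 17500 Pa, q̄ = 0.012 kg/kg → 0.012 × 17500 / 9.8 = 21.43 mm
Layer 830–790 hPa: Δp = 40 hPa = 4000 Pa, q̄ = 0.0066 kg/kg → 0.0066 × 4000 / 9.8 = 2.69 mm
Layer 790–580 hPa: Δp = 210 hPa = 21000 Pa, q̄ = 0.0053 kg/kg → 0.0053 × 21000 / 9.8 = 11.36 mm
Layer 580–250 hPa: Δp = 330 hPa = 33000 Pa, q̄ = 0.0025 kg/kg → 0.0025 × 33000 / 9.8 = 8.42 mm
PW = 21.43 + 2.69 + 11.36 + 8.42 = 43.90 ≈ 43.9 mm.

PW ≈ 43.9 mm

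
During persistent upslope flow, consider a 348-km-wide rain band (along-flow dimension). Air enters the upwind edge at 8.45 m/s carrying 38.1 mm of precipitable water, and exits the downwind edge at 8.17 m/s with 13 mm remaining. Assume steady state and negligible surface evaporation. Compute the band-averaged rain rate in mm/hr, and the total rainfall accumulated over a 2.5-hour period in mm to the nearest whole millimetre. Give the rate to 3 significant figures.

Column moisture flux per unit crosswind length is F = V × PW.
Inflow: F_in = 8.45 × 38.1 = 321.945 mm·m/s
Outflow: F_out = 8.17 × 13 = 106.21 mm·m/s
Steady-state rate R = (F_in − F_out)/L = (321.945 − 106.21) / 348000 m = 6.199e-04 mm/s.
R = 6.199e-04 × 3600 = 2.23 mm/hr.
Over 2.5 h: total = 2.23 × 2.5 = 5.575 ≈ 6 mm.

R ≈ 2.23 mm/hr; total ≈ 6 mm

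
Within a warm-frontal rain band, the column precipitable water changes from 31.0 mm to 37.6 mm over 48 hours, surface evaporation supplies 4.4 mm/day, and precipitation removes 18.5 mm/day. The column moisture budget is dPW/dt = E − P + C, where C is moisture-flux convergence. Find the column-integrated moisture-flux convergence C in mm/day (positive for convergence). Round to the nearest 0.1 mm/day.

C ≈ 17.4 mm/day

dPW/dt = (37.6 − 31.0) mm / (48/24 day) = +3.300 mm/day.
C = dPW/dt − E + P = (+3.300) − 4.4 + 18.5 = 17.4 mm/day.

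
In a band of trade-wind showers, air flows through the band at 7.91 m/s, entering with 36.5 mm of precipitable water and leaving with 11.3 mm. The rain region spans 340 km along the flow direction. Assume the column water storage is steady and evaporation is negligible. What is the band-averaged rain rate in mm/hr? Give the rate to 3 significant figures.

R ≈ 2.11 mm/hr

Column moisture flux per unit crosswind length is F = V × PW.
Inflow: F_in = 7.91 × 36.5 = 288.715 mm·m/s
Outflow: F_out = 7.91 × 11.3 = 89.383 mm·m/s
Steady-state rate R = (F_in − F_out)/L = (288.715 − 89.383) / 340000 m = 5.863e-04 mm/s.
R = 5.863e-04 × 3600 = 2.11 mm/hr.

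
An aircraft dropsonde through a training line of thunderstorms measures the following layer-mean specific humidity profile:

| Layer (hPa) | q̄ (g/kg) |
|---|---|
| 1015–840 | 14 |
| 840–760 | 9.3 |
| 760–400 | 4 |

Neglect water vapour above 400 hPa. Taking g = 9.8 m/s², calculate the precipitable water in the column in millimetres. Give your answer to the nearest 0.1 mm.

Precipitable water is the column-integrated vapour mass per unit area: PW = (1/g) Σ q̄ Δp, with q in kg/kg and Δp in Pa (1 kg/m² of water = 1 mm).
Layer 1015–840 hPa: Δp = 175 hPa = 17500 Pa, q̄ = 0.014 kg/kg → 0.014 × 17500 / 9.8 = 25.00 mm
Layer 840–760 hPa: Δp = 80 hPa = 8000 Pa, q̄ = 0.0093 kg/kg → 0.0093 × 8000 / 9.8 = 7.59 mm
Layer 760–400 hPa: Δp = 360 hPa = 36000 Pa, q̄ = 0.004 kg/kg → 0.004 × 36000 / 9.8 = 14.69 mm
PW = 25.00 + 7.59 + 14.69 = 47.28 ≈ 47.3 mm.

PW ≈ 47.3 mm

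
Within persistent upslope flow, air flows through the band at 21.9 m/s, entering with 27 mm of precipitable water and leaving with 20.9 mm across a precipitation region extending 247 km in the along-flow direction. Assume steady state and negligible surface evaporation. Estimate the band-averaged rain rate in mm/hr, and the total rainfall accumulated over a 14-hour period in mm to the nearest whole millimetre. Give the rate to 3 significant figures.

R ≈ 1.95 mm/hr; total ≈ 27 mm

Column moisture flux per unit crosswind length is F = V × PW.
Inflow: F_in = 21.9 × 27 = 591.3 mm·m/s
Outflow: F_out = 21.9 × 20.9 = 457.71 mm·m/s
Steady-state rate R = (F_in − F_out)/L = (591.3 − 457.71) / 247000 m = 5.409e-04 mm/s.
R = 5.409e-04 × 3600 = 1.95 mm/hr.
Over 14 h: total = 1.95 × 14 = 27.3 ≈ 27 mm.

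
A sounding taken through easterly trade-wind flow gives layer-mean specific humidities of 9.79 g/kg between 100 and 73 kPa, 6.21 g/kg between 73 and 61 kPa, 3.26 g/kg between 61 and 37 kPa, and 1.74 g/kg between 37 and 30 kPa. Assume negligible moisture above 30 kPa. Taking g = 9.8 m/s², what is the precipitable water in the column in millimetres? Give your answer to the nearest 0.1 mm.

Precipitable water is the column-integrated vapour mass per unit area: PW = (1/g) Σ q̄ Δp, with q in kg/kg and Δp in Pa (1 kg/m² of water = 1 mm).
Layer 100–73 kPa: Δp = 270 hPa = 27000 Pa, q̄ = 0.00979 kg/kg → 0.00979 × 27000 / 9.8 = 26.97 mm
Layer 73–61 kPa: Δp = 120 hPa = 12000 Pa, q̄ = 0.00621 kg/kg → 0.00621 × 12000 / 9.8 = 7.60 mm
Layer 61–37 kPa: Δp = 240 hPa = 24000 Pa, q̄ = 0.00326 kg/kg → 0.00326 × 24000 / 9.8 = 7.98 mm
Layer 37–30 kPa: Δp = 70 hPa = 7000 Pa, q̄ = 0.00174 kg/kg → 0.00174 × 7000 / 9.8 = 1.24 mm
PW = 26.97 + 7.60 + 7.98 + 1.24 = 43.79 ≈ 43.8 mm.

PW ≈ 43.8 mm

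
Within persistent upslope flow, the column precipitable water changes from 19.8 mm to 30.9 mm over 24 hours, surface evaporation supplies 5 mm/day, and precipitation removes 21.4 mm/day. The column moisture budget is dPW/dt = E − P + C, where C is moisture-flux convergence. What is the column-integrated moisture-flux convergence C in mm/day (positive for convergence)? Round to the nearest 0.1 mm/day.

C ≈ 27.5 mm/day

dPW/dt = (30.9 − 19.8) mm / (24/24 day) = +11.100 mm/day.
C = dPW/dt − E + P = (+11.100) − 5 + 21.4 = 27.5 mm/day.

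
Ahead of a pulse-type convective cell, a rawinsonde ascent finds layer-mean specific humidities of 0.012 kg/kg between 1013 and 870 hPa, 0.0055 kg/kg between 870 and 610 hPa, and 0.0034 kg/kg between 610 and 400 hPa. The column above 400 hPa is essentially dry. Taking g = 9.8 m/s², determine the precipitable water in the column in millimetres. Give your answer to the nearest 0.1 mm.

Precipitable water is the column-integrated vapour mass per unit area: PW = (1/g) Σ q̄ Δp, with q in kg/kg and Δp in Pa (1 kg/m² of water = 1 mm).
Layer 1013–870 hPa: Δp = 143 hPa = 14300 Pa, q̄ = 0.012 kg/kg → 0.012 × 14300 / 9.8 = 17.51 mm
Layer 870–610 hPa: Δp = 260 hPa = 26000 Pa, q̄ = 0.0055 kg/kg → 0.0055 × 26000 / 9.8 = 14.59 mm
Layer 610–400 hPa: Δp = 210 hPa = 21000 Pa, q̄ = 0.0034 kg/kg → 0.0034 × 21000 / 9.8 = 7.29 mm
PW = 17.51 + 14.59 + 7.29 = 39.39 ≈ 39.4 mm.

PW ≈ 39.4 mm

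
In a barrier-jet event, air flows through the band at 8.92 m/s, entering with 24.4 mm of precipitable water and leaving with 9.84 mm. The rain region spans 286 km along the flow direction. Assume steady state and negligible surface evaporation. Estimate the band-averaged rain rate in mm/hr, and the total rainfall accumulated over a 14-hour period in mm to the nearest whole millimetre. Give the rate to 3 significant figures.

R ≈ 1.63 mm/hr; total ≈ 23 mm

Column moisture flux per unit crosswind length is F = V × PW.
Inflow: F_in = 8.92 × 24.4 = 217.648 mm·m/s
Outflow: F_out = 8.92 × 9.84 = 87.7728 mm·m/s
Steady-state rate R = (F_in − F_out)/L = (217.648 − 87.7728) / 286000 m = 4.541e-04 mm/s.
R = 4.541e-04 × 3600 = 1.63 mm/hr.
Over 14 h: total = 1.63 × 14 = 22.82 ≈ 23 mm.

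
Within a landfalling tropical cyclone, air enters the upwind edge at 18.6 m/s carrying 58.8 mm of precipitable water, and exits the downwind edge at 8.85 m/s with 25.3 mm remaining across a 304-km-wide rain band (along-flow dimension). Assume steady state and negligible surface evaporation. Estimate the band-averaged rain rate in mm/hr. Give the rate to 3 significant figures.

R ≈ 10.3 mm/hr

Column moisture flux per unit crosswind length is F = V × PW.
Inflow: F_in = 18.6 × 58.8 = 1093.68 mm·m/s
Outflow: F_out = 8.85 × 25.3 = 223.905 mm·m/s
Steady-state rate R = (F_in − F_out)/L = (1093.68 − 223.905) / 304000 m = 2.861e-03 mm/s.
R = 2.861e-03 × 3600 = 10.3 mm/hr.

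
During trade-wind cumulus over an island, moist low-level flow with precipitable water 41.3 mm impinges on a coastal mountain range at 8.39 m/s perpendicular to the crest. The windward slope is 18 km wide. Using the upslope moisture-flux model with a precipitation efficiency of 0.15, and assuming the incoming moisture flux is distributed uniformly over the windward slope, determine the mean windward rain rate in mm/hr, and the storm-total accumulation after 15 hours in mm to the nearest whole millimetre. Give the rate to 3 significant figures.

R ≈ 10.4 mm/hr; total ≈ 156 mm

Incoming column moisture flux per unit ridge length: F = V × PW = 8.39 × 41.3 = 346.507 mm·m/s.
Spread over the 18 km slope with efficiency ε = 0.15: R = ε·F/W = 0.15 × 346.507 / 18000 m = 2.888e-03 mm/s.
R = 2.888e-03 × 3600 = 10.4 mm/hr.
Over 15 h: total = 10.4 × 15 = 156 mm.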